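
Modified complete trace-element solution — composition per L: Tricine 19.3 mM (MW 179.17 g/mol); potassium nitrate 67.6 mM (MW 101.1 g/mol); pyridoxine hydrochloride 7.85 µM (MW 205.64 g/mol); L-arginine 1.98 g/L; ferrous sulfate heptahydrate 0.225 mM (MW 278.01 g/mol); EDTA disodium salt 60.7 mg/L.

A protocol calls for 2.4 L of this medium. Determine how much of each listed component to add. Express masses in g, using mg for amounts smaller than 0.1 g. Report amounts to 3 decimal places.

Tricine 8.299 g; potassium nitrate 16.402 g; pyridoxine hydrochloride 3.874 mg; L-arginine 4.752 g; ferrous sulfate heptahydrate 0.150 g; EDTA disodium salt 0.146 g

Scale factor relative to 1 L: 2.4.
Tricine: 19.3 mmol/L × 179.17 g/mol × 2.4 L ÷ 1000 = 8.299 g
potassium nitrate: 67.6 mmol/L × 101.1 g/mol × 2.4 L ÷ 1000 = 16.402 g
pyridoxine hydrochloride: 7.85 µmol/L × 205.64 g/mol × 2.4 L ÷ 1000 = 3.874 mg
L-arginine: 1.98 g/L × 2.4 L = 4.752 g
ferrous sulfate heptahydrate: 0.225 mmol/L × 278.01 g/mol × 2.4 L ÷ 1000 = 0.150 g
EDTA disodium salt: 60.7 mg/L × 2.4 L = 145.68 mg = 0.146 g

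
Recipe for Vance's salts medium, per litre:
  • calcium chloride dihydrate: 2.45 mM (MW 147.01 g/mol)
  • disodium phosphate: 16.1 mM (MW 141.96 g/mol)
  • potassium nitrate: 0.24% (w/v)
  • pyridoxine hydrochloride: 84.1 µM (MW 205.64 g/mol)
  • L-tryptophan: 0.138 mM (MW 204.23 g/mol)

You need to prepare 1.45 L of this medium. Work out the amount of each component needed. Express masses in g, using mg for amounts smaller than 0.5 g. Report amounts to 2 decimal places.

Scale factor relative to 1 L: 1.45.
calcium chloride dihydrate: 2.45 mmol/L × 147.01 g/mol × 1.45 L ÷ 1000 = 0.52 g
disodium phosphate: 16.1 mmol/L × 141.96 g/mol × 1.45 L ÷ 1000 = 3.31 g
potassium nitrate: 0.24% w/v = 2.4 g/L → 2.4 × 1.45 L = 3.48 g
pyridoxine hydrochloride: 84.1 µmol/L × 205.64 g/mol × 1.45 L ÷ 1000 = 25.08 mg
L-tryptophan: 0.138 mmol/L × 204.23 mg/mmol × 1.45 L = 40.87 mg

calcium chloride dihydrate 0.52 g; disodium phosphate 3.31 g; potassium nitrate 3.48 g; pyridoxine hydrochloride 25.08 mg; L-tryptophan 40.87 mg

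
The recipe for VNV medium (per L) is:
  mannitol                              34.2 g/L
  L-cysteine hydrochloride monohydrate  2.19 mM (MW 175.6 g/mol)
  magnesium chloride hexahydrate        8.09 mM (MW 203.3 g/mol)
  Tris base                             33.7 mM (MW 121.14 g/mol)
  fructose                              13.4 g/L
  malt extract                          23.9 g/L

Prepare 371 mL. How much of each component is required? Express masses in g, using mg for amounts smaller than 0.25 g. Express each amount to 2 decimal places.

mannitol 12.69 g; L-cysteine hydrochloride monohydrate 142.67 mg; magnesium chloride hexahydrate 0.61 g; Tris base 1.51 g; fructose 4.97 g; malt extract 8.87 g

Scale factor relative to 1 L: 0.371.
mannitol: 34.2 g/L × 0.371 L = 12.69 g
L-cysteine hydrochloride monohydrate: 2.19 mmol/L × 175.6 mg/mmol × 0.371 L = 142.67 mg
magnesium chloride hexahydrate: 8.09 mmol/L × 203.3 g/mol × 0.371 L ÷ 1000 = 0.61 g
Tris base: 33.7 mmol/L × 121.14 g/mol × 0.371 L ÷ 1000 = 1.51 g
fructose: 13.4 g/L × 0.371 L = 4.97 g
malt extract: 23.9 g/L × 0.371 L = 8.87 g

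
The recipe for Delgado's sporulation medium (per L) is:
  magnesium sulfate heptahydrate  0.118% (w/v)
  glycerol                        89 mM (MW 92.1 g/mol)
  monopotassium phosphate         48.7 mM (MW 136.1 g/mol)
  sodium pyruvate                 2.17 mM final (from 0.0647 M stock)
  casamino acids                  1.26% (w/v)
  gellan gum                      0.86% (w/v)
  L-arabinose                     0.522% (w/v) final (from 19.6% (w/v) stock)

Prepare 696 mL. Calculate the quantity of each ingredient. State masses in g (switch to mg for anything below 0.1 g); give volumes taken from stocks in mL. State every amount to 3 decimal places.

magnesium sulfate heptahydrate 0.821 g; glycerol 5.705 g; monopotassium phosphate 4.613 g; sodium pyruvate 23.343 mL; casamino acids 8.770 g; gellan gum 5.986 g; L-arabinose 18.536 mL

Working volume: 696 mL = 0.696 L.
magnesium sulfate heptahydrate: 0.118 g per 100 mL × 696 mL ÷ 100 = 0.821 g
glycerol: 89 mmol/L × 92.1 g/mol × 0.696 L ÷ 1000 = 5.705 g
monopotassium phosphate: 48.7 mmol/L × 136.1 g/mol × 0.696 L ÷ 1000 = 4.613 g
sodium pyruvate: C1V1 = C2V2 → 2.17 mM × 696 mL ÷ 64.7 mM = 23.343 mL
casamino acids: 1.26% w/v = 12.6 g/L → 12.6 × 0.696 L = 8.770 g
gellan gum: 0.86 g per 100 mL × 696 mL ÷ 100 = 5.986 g
L-arabinose: C1V1 = C2V2 → 0.522% ÷ 19.6% × 696 mL = 18.536 mL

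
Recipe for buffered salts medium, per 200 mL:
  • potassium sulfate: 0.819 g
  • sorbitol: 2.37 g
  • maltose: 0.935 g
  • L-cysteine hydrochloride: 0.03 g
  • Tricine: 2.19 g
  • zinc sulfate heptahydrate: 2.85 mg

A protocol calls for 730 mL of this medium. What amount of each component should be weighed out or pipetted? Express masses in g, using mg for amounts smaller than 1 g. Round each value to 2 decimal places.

Scale factor = 730 mL / 200 mL = 3.65.
potassium sulfate: 0.819 g × (730 mL / 200 mL) = 2.99 g
sorbitol: 2.37 g × (730 mL / 200 mL) = 8.65 g
maltose: 0.935 g × (730 mL / 200 mL) = 3.41 g
L-cysteine hydrochloride: 0.03 g × (730 mL / 200 mL) = 0.1095 g = 109.50 mg
Tricine: 2.19 g × (730 mL / 200 mL) = 7.99 g
zinc sulfate heptahydrate: 2.85 mg × (730 mL / 200 mL) = 10.40 mg

potassium sulfate 2.99 g; sorbitol 8.65 g; maltose 3.41 g; L-cysteine hydrochloride 109.50 mg; Tricine 7.99 g; zinc sulfate heptahydrate 10.40 mg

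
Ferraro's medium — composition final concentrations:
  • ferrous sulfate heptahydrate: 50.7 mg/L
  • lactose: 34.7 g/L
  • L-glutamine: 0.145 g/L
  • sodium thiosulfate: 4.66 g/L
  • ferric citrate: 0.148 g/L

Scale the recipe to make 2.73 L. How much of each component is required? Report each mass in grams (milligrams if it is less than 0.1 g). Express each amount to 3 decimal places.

ferrous sulfate heptahydrate 0.138 g; lactose 94.731 g; L-glutamine 0.396 g; sodium thiosulfate 12.722 g; ferric citrate 0.404 g

Working volume: 2.73 L.
ferrous sulfate heptahydrate: 50.7 mg/L × 2.73 L = 138.411 mg = 0.138 g
lactose: 34.7 g/L × 2.73 L = 94.731 g
L-glutamine: 0.145 g/L × 2.73 L = 0.396 g
sodium thiosulfate: 4.66 g/L × 2.73 L = 12.722 g
ferric citrate: 0.148 g/L × 2.73 L = 0.404 g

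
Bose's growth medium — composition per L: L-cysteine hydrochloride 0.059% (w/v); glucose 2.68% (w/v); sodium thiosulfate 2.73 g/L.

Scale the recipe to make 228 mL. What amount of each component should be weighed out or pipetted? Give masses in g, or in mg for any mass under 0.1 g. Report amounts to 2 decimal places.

L-cysteine hydrochloride 0.13 g; glucose 6.11 g; sodium thiosulfate 0.62 g

Target volume = 228 mL = 0.228 L.
L-cysteine hydrochloride: 0.059% w/v = 0.59 g/L → 0.59 × 0.228 L = 0.13 g
glucose: 2.68 g per 100 mL × 228 mL ÷ 100 = 6.11 g
sodium thiosulfate: 2.73 g/L × 0.228 L = 0.62 g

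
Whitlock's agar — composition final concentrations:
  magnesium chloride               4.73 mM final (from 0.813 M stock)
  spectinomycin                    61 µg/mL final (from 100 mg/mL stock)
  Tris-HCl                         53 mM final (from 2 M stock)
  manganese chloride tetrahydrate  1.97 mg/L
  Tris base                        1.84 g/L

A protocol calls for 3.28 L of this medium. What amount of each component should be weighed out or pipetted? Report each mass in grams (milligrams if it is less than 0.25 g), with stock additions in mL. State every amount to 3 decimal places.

magnesium chloride 19.083 mL; spectinomycin 2.001 mL; Tris-HCl 86.920 mL; manganese chloride tetrahydrate 6.462 mg; Tris base 6.035 g

Working volume: 3.28 L.
magnesium chloride: V = C2·V2/C1 = 4.73 mM × 3280 mL ÷ 813 mM = 19.083 mL
spectinomycin: dilute stock: 61 µg/mL × 3280 mL ÷ 100000 µg/mL = 2.001 mL
Tris-HCl: dilute stock: 53 mM × 3280 mL ÷ 2000 mM = 86.920 mL
manganese chloride tetrahydrate: 1.97 mg/L × 3.28 L = 6.462 mg
Tris base: 1.84 g/L × 3.28 L = 6.035 g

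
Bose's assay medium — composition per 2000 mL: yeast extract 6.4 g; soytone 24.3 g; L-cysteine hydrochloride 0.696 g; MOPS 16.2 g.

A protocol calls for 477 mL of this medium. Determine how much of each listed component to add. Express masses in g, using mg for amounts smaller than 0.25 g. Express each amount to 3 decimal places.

Scale factor = 477 mL / 2000 mL = 0.2385.
yeast extract: 6.4 g × (477 mL / 2000 mL) = 1.526 g
soytone: 24.3 g × (477 mL / 2000 mL) = 5.796 g
L-cysteine hydrochloride: 0.696 g × (477 mL / 2000 mL) = 0.165996 g = 165.996 mg
MOPS: 16.2 g × (477 mL / 2000 mL) = 3.864 g

yeast extract 1.526 g; soytone 5.796 g; L-cysteine hydrochloride 165.996 mg; MOPS 3.864 g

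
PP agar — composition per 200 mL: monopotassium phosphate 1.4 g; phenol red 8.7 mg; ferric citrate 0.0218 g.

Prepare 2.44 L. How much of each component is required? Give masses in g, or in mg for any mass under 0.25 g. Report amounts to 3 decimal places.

monopotassium phosphate 17.080 g; phenol red 106.140 mg; ferric citrate 0.266 g

Scale factor = 2440 mL / 200 mL = 12.2.
monopotassium phosphate: 1.4 g × (2440 mL / 200 mL) = 17.080 g
phenol red: 8.7 mg × (2440 mL / 200 mL) = 106.140 mg
ferric citrate: 0.0218 g × (2440 mL / 200 mL) = 0.266 g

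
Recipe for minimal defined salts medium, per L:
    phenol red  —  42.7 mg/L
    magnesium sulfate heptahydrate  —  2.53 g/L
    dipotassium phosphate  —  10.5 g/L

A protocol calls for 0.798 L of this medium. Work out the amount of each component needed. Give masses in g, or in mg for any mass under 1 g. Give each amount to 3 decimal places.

Working volume: 0.798 L.
phenol red: 42.7 mg/L × 0.798 L = 34.075 mg
magnesium sulfate heptahydrate: 2.53 g/L × 0.798 L = 2.019 g
dipotassium phosphate: 10.5 g/L × 0.798 L = 8.379 g

phenol red 34.075 mg; magnesium sulfate heptahydrate 2.019 g; dipotassium phosphate 8.379 g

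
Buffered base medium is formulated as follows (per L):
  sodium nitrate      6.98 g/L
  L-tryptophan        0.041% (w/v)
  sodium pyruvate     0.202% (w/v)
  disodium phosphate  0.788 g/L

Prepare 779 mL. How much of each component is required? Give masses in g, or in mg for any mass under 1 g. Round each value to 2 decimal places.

sodium nitrate 5.44 g; L-tryptophan 319.39 mg; sodium pyruvate 1.57 g; disodium phosphate 613.85 mg

Working volume: 779 mL = 0.779 L.
sodium nitrate: 6.98 g/L × 0.779 L = 5.44 g
L-tryptophan: 0.041 g per 100 mL × 779 mL ÷ 100 = 0.31939 g = 319.39 mg
sodium pyruvate: 0.202% w/v = 2.02 g/L → 2.02 × 0.779 L = 1.57 g
disodium phosphate: 0.788 g/L × 0.779 L = 0.613852 g = 613.85 mg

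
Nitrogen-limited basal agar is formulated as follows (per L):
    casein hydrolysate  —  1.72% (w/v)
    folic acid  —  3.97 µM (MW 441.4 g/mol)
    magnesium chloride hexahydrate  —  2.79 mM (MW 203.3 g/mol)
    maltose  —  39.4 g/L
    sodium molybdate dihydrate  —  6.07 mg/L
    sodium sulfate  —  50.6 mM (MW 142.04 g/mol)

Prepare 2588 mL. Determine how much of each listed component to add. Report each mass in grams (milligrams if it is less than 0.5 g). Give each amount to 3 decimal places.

Target volume = 2588 mL = 2.588 L.
casein hydrolysate: 1.72 g per 100 mL × 2588 mL ÷ 100 = 44.514 g
folic acid: 3.97 µmol/L × 441.4 g/mol × 2.588 L ÷ 1000 = 4.535 mg
magnesium chloride hexahydrate: 2.79 mmol/L × 203.3 g/mol × 2.588 L ÷ 1000 = 1.468 g
maltose: 39.4 g/L × 2.588 L = 101.967 g
sodium molybdate dihydrate: 6.07 mg/L × 2.588 L = 15.709 mg
sodium sulfate: 50.6 mmol/L × 142.04 g/mol × 2.588 L ÷ 1000 = 18.601 g

casein hydrolysate 44.514 g; folic acid 4.535 mg; magnesium chloride hexahydrate 1.468 g; maltose 101.967 g; sodium molybdate dihydrate 15.709 mg; sodium sulfate 18.601 g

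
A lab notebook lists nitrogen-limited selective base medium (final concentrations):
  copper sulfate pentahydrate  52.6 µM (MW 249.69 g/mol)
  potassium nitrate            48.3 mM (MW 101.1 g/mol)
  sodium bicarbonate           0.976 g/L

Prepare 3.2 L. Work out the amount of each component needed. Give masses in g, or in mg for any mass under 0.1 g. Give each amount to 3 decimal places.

copper sulfate pentahydrate 42.028 mg; potassium nitrate 15.626 g; sodium bicarbonate 3.123 g

Working volume: 3.2 L.
copper sulfate pentahydrate: 52.6 µmol/L × 249.69 g/mol × 3.2 L ÷ 1000 = 42.028 mg
potassium nitrate: 48.3 mmol/L × 101.1 g/mol × 3.2 L ÷ 1000 = 15.626 g
sodium bicarbonate: 0.976 g/L × 3.2 L = 3.123 g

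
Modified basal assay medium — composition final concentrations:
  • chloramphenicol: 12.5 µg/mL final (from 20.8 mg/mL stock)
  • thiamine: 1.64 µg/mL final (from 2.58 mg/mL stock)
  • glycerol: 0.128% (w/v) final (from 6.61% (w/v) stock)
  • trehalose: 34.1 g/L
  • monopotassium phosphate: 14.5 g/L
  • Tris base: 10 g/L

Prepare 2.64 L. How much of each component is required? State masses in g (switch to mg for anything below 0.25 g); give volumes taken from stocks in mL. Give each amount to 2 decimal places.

Working volume: 2.64 L.
chloramphenicol: V = C2·V2/C1 = 12.5 µg/mL × 2640 mL ÷ 20800 µg/mL = 1.59 mL
thiamine: dilute stock: 1.64 µg/mL × 2640 mL ÷ 2580 µg/mL = 1.68 mL
glycerol: dilute stock: 0.128% ÷ 6.61% × 2640 mL = 51.12 mL
trehalose: 34.1 g/L × 2.64 L = 90.02 g
monopotassium phosphate: 14.5 g/L × 2.64 L = 38.28 g
Tris base: 10 g/L × 2.64 L = 26.40 g

chloramphenicol 1.59 mL; thiamine 1.68 mL; glycerol 51.12 mL; trehalose 90.02 g; monopotassium phosphate 38.28 g; Tris base 26.40 g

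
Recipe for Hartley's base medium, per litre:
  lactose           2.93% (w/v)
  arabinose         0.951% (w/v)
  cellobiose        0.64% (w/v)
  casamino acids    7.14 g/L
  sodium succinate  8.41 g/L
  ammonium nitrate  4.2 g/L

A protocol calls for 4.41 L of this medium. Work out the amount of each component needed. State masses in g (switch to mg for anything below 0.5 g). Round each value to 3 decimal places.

lactose 129.213 g; arabinose 41.939 g; cellobiose 28.224 g; casamino acids 31.487 g; sodium succinate 37.088 g; ammonium nitrate 18.522 g

Scale factor relative to 1 L: 4.41.
lactose: 2.93 g per 100 mL × 4410 mL ÷ 100 = 129.213 g
arabinose: 0.951% w/v = 9.51 g/L → 9.51 × 4.41 L = 41.939 g
cellobiose: 0.64% w/v = 6.4 g/L → 6.4 × 4.41 L = 28.224 g
casamino acids: 7.14 g/L × 4.41 L = 31.487 g
sodium succinate: 8.41 g/L × 4.41 L = 37.088 g
ammonium nitrate: 4.2 g/L × 4.41 L = 18.522 g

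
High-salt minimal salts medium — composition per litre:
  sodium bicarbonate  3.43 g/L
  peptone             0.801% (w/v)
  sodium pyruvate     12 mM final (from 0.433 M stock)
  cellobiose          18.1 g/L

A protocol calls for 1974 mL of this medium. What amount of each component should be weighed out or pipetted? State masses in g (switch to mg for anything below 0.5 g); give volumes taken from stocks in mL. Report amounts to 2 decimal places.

Target volume = 1974 mL = 1.974 L.
sodium bicarbonate: 3.43 g/L × 1.974 L = 6.77 g
peptone: 0.801% w/v = 8.01 g/L → 8.01 × 1.974 L = 15.81 g
sodium pyruvate: dilute stock: 12 mM × 1974 mL ÷ 433 mM = 54.71 mL
cellobiose: 18.1 g/L × 1.974 L = 35.73 g

sodium bicarbonate 6.77 g; peptone 15.81 g; sodium pyruvate 54.71 mL; cellobiose 35.73 g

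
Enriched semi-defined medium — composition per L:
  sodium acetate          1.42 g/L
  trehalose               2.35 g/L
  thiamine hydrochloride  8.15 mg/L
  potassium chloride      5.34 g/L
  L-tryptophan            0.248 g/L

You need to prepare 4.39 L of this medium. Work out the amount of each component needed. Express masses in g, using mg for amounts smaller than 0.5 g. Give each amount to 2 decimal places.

Scale factor relative to 1 L: 4.39.
sodium acetate: 1.42 g/L × 4.39 L = 6.23 g
trehalose: 2.35 g/L × 4.39 L = 10.32 g
thiamine hydrochloride: 8.15 mg/L × 4.39 L = 35.78 mg
potassium chloride: 5.34 g/L × 4.39 L = 23.44 g
L-tryptophan: 0.248 g/L × 4.39 L = 1.09 g

sodium acetate 6.23 g; trehalose 10.32 g; thiamine hydrochloride 35.78 mg; potassium chloride 23.44 g; L-tryptophan 1.09 g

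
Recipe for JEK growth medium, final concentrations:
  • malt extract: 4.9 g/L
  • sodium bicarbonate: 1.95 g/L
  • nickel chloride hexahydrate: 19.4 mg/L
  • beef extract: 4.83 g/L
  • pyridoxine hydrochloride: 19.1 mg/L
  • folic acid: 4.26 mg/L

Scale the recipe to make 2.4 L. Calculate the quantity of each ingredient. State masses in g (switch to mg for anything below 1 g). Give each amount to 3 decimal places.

malt extract 11.760 g; sodium bicarbonate 4.680 g; nickel chloride hexahydrate 46.560 mg; beef extract 11.592 g; pyridoxine hydrochloride 45.840 mg; folic acid 10.224 mg

Working volume: 2.4 L.
malt extract: 4.9 g/L × 2.4 L = 11.760 g
sodium bicarbonate: 1.95 g/L × 2.4 L = 4.680 g
nickel chloride hexahydrate: 19.4 mg/L × 2.4 L = 46.560 mg
beef extract: 4.83 g/L × 2.4 L = 11.592 g
pyridoxine hydrochloride: 19.1 mg/L × 2.4 L = 45.840 mg
folic acid: 4.26 mg/L × 2.4 L = 10.224 mg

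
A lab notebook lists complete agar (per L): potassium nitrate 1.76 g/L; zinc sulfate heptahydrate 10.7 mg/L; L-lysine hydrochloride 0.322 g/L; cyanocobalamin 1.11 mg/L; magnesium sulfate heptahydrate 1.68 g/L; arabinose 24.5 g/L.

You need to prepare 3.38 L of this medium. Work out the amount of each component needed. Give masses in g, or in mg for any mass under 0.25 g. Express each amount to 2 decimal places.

Scale factor relative to 1 L: 3.38.
potassium nitrate: 1.76 g/L × 3.38 L = 5.95 g
zinc sulfate heptahydrate: 10.7 mg/L × 3.38 L = 36.17 mg
L-lysine hydrochloride: 0.322 g/L × 3.38 L = 1.09 g
cyanocobalamin: 1.11 mg/L × 3.38 L = 3.75 mg
magnesium sulfate heptahydrate: 1.68 g/L × 3.38 L = 5.68 g
arabinose: 24.5 g/L × 3.38 L = 82.81 g

potassium nitrate 5.95 g; zinc sulfate heptahydrate 36.17 mg; L-lysine hydrochloride 1.09 g; cyanocobalamin 3.75 mg; magnesium sulfate heptahydrate 5.68 g; arabinose 82.81 g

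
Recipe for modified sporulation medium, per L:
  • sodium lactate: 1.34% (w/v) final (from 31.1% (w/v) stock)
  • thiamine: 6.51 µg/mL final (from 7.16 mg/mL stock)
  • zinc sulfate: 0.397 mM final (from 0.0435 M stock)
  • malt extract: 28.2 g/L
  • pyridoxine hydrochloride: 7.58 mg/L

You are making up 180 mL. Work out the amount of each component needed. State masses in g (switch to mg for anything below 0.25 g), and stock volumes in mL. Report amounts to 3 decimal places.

sodium lactate 7.756 mL; thiamine 0.164 mL; zinc sulfate 1.643 mL; malt extract 5.076 g; pyridoxine hydrochloride 1.364 mg

Working volume: 180 mL = 0.18 L.
sodium lactate: dilute stock: 1.34% ÷ 31.1% × 180 mL = 7.756 mL
thiamine: C1V1 = C2V2 → 6.51 µg/mL × 180 mL ÷ 7160 µg/mL = 0.164 mL
zinc sulfate: dilute stock: 0.397 mM × 180 mL ÷ 43.5 mM = 1.643 mL
malt extract: 28.2 g/L × 0.18 L = 5.076 g
pyridoxine hydrochloride: 7.58 mg/L × 0.18 L = 1.364 mg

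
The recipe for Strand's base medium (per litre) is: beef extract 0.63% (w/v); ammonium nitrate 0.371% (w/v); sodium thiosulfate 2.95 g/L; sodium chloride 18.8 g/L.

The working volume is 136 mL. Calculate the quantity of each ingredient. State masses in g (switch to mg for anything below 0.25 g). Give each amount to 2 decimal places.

Scale factor relative to 1 L: 0.136.
beef extract: 0.63% w/v = 6.3 g/L → 6.3 × 0.136 L = 0.86 g
ammonium nitrate: 0.371 g per 100 mL × 136 mL ÷ 100 = 0.50 g
sodium thiosulfate: 2.95 g/L × 0.136 L = 0.40 g
sodium chloride: 18.8 g/L × 0.136 L = 2.56 g

beef extract 0.86 g; ammonium nitrate 0.50 g; sodium thiosulfate 0.40 g; sodium chloride 2.56 g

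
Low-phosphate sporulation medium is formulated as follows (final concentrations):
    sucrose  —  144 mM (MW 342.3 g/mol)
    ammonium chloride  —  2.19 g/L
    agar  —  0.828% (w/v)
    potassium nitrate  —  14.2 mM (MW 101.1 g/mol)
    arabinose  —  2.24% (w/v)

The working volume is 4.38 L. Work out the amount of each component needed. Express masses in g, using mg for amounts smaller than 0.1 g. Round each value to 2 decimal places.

Working volume: 4.38 L.
sucrose: 144 mmol/L × 342.3 g/mol × 4.38 L ÷ 1000 = 215.90 g
ammonium chloride: 2.19 g/L × 4.38 L = 9.59 g
agar: 0.828% w/v = 8.28 g/L → 8.28 × 4.38 L = 36.27 g
potassium nitrate: 14.2 mmol/L × 101.1 g/mol × 4.38 L ÷ 1000 = 6.29 g
arabinose: 2.24% w/v = 22.4 g/L → 22.4 × 4.38 L = 98.11 g

sucrose 215.90 g; ammonium chloride 9.59 g; agar 36.27 g; potassium nitrate 6.29 g; arabinose 98.11 g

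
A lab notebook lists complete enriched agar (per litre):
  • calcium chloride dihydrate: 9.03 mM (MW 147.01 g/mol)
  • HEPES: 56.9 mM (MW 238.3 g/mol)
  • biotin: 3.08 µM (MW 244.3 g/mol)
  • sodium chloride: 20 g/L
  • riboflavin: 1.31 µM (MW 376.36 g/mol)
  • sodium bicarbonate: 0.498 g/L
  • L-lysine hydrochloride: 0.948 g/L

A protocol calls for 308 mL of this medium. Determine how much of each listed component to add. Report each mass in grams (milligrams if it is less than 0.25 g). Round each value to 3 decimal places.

calcium chloride dihydrate 0.409 g; HEPES 4.176 g; biotin 0.232 mg; sodium chloride 6.160 g; riboflavin 0.152 mg; sodium bicarbonate 153.384 mg; L-lysine hydrochloride 0.292 g

Working volume: 308 mL = 0.308 L.
calcium chloride dihydrate: 9.03 mmol/L × 147.01 g/mol × 0.308 L ÷ 1000 = 0.409 g
HEPES: 56.9 mmol/L × 238.3 g/mol × 0.308 L ÷ 1000 = 4.176 g
biotin: 3.08 µmol/L × 244.3 g/mol × 0.308 L ÷ 1000 = 0.232 mg
sodium chloride: 20 g/L × 0.308 L = 6.160 g
riboflavin: 1.31 µmol/L × 376.36 g/mol × 0.308 L ÷ 1000 = 0.152 mg
sodium bicarbonate: 0.498 g/L × 0.308 L = 0.153384 g = 153.384 mg
L-lysine hydrochloride: 0.948 g/L × 0.308 L = 0.292 g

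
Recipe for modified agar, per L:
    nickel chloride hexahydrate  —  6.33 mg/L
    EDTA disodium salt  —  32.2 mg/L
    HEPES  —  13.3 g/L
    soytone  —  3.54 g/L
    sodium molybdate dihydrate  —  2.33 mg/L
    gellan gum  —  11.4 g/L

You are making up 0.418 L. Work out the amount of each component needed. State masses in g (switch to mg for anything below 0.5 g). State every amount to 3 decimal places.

Scale factor relative to 1 L: 0.418.
nickel chloride hexahydrate: 6.33 mg/L × 0.418 L = 2.646 mg
EDTA disodium salt: 32.2 mg/L × 0.418 L = 13.460 mg
HEPES: 13.3 g/L × 0.418 L = 5.559 g
soytone: 3.54 g/L × 0.418 L = 1.480 g
sodium molybdate dihydrate: 2.33 mg/L × 0.418 L = 0.974 mg
gellan gum: 11.4 g/L × 0.418 L = 4.765 g

nickel chloride hexahydrate 2.646 mg; EDTA disodium salt 13.460 mg; HEPES 5.559 g; soytone 1.480 g; sodium molybdate dihydrate 0.974 mg; gellan gum 4.765 g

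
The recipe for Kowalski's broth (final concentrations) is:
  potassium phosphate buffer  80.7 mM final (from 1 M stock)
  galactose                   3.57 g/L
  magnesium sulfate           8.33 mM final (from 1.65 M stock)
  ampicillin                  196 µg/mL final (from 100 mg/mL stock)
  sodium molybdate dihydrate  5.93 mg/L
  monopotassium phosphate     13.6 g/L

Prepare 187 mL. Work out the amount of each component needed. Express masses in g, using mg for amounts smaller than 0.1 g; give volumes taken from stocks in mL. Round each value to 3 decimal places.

potassium phosphate buffer 15.091 mL; galactose 0.668 g; magnesium sulfate 0.944 mL; ampicillin 0.367 mL; sodium molybdate dihydrate 1.109 mg; monopotassium phosphate 2.543 g

Scale factor relative to 1 L: 0.187.
potassium phosphate buffer: dilute stock: 80.7 mM × 187 mL ÷ 1000 mM = 15.091 mL
galactose: 3.57 g/L × 0.187 L = 0.668 g
magnesium sulfate: dilute stock: 8.33 mM × 187 mL ÷ 1650 mM = 0.944 mL
ampicillin: V = C2·V2/C1 = 196 µg/mL × 187 mL ÷ 100000 µg/mL = 0.367 mL
sodium molybdate dihydrate: 5.93 mg/L × 0.187 L = 1.109 mg
monopotassium phosphate: 13.6 g/L × 0.187 L = 2.543 g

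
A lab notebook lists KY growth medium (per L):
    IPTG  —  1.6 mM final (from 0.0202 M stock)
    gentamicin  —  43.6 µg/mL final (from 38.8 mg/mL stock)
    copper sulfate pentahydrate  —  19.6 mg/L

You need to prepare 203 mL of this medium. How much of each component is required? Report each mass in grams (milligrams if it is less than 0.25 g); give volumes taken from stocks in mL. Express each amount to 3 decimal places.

Working volume: 203 mL = 0.203 L.
IPTG: C1V1 = C2V2 → 1.6 mM × 203 mL ÷ 20.2 mM = 16.079 mL
gentamicin: dilute stock: 43.6 µg/mL × 203 mL ÷ 38800 µg/mL = 0.228 mL
copper sulfate pentahydrate: 19.6 mg/L × 0.203 L = 3.979 mg

IPTG 16.079 mL; gentamicin 0.228 mL; copper sulfate pentahydrate 3.979 mg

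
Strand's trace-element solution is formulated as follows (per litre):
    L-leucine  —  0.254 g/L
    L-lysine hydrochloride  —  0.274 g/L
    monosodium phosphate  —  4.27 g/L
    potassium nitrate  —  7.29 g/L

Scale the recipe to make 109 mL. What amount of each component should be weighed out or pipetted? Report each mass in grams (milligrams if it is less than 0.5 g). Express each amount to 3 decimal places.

Working volume: 109 mL = 0.109 L.
L-leucine: 0.254 g/L × 0.109 L = 0.027686 g = 27.686 mg
L-lysine hydrochloride: 0.274 g/L × 0.109 L = 0.029866 g = 29.866 mg
monosodium phosphate: 4.27 g/L × 0.109 L = 0.46543 g = 465.430 mg
potassium nitrate: 7.29 g/L × 0.109 L = 0.795 g

L-leucine 27.686 mg; L-lysine hydrochloride 29.866 mg; monosodium phosphate 465.430 mg; potassium nitrate 0.795 g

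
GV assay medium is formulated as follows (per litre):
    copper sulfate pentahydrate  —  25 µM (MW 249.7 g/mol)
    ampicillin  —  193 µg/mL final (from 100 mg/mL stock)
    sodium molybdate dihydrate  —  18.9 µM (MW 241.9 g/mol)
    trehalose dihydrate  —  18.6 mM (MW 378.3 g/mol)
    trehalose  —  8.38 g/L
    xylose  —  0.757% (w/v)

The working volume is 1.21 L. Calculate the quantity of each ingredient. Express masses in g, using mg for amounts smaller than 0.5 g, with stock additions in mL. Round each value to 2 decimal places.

Scale factor relative to 1 L: 1.21.
copper sulfate pentahydrate: 25 µmol/L × 249.7 g/mol × 1.21 L ÷ 1000 = 7.55 mg
ampicillin: V = C2·V2/C1 = 193 µg/mL × 1210 mL ÷ 100000 µg/mL = 2.34 mL
sodium molybdate dihydrate: 18.9 µmol/L × 241.9 g/mol × 1.21 L ÷ 1000 = 5.53 mg
trehalose dihydrate: 18.6 mmol/L × 378.3 g/mol × 1.21 L ÷ 1000 = 8.51 g
trehalose: 8.38 g/L × 1.21 L = 10.14 g
xylose: 0.757 g per 100 mL × 1210 mL ÷ 100 = 9.16 g

copper sulfate pentahydrate 7.55 mg; ampicillin 2.34 mL; sodium molybdate dihydrate 5.53 mg; trehalose dihydrate 8.51 g; trehalose 10.14 g; xylose 9.16 g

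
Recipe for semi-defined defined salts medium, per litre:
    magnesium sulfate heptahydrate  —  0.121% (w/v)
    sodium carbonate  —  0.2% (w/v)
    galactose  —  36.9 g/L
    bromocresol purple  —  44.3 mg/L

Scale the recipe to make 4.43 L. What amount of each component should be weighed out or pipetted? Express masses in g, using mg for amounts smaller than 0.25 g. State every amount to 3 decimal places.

magnesium sulfate heptahydrate 5.360 g; sodium carbonate 8.860 g; galactose 163.467 g; bromocresol purple 196.249 mg

Scale factor relative to 1 L: 4.43.
magnesium sulfate heptahydrate: 0.121% w/v = 1.21 g/L → 1.21 × 4.43 L = 5.360 g
sodium carbonate: 0.2% w/v = 2 g/L → 2 × 4.43 L = 8.860 g
galactose: 36.9 g/L × 4.43 L = 163.467 g
bromocresol purple: 44.3 mg/L × 4.43 L = 196.249 mg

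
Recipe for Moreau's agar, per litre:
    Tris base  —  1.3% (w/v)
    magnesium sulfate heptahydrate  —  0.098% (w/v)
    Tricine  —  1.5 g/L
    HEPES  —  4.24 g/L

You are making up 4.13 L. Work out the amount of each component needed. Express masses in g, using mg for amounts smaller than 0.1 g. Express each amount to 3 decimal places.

Tris base 53.690 g; magnesium sulfate heptahydrate 4.047 g; Tricine 6.195 g; HEPES 17.511 g

Scale factor relative to 1 L: 4.13.
Tris base: 1.3 g per 100 mL × 4130 mL ÷ 100 = 53.690 g
magnesium sulfate heptahydrate: 0.098% w/v = 0.98 g/L → 0.98 × 4.13 L = 4.047 g
Tricine: 1.5 g/L × 4.13 L = 6.195 g
HEPES: 4.24 g/L × 4.13 L = 17.511 g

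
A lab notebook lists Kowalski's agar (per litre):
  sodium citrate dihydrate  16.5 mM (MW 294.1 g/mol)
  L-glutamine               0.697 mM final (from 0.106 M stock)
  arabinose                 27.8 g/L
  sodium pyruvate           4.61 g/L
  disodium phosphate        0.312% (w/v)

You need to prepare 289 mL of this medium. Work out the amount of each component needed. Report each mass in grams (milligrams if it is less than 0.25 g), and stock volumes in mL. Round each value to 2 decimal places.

sodium citrate dihydrate 1.40 g; L-glutamine 1.90 mL; arabinose 8.03 g; sodium pyruvate 1.33 g; disodium phosphate 0.90 g

Scale factor relative to 1 L: 0.289.
sodium citrate dihydrate: 16.5 mmol/L × 294.1 g/mol × 0.289 L ÷ 1000 = 1.40 g
L-glutamine: dilute stock: 0.697 mM × 289 mL ÷ 106 mM = 1.90 mL
arabinose: 27.8 g/L × 0.289 L = 8.03 g
sodium pyruvate: 4.61 g/L × 0.289 L = 1.33 g
disodium phosphate: 0.312% w/v = 3.12 g/L → 3.12 × 0.289 L = 0.90 g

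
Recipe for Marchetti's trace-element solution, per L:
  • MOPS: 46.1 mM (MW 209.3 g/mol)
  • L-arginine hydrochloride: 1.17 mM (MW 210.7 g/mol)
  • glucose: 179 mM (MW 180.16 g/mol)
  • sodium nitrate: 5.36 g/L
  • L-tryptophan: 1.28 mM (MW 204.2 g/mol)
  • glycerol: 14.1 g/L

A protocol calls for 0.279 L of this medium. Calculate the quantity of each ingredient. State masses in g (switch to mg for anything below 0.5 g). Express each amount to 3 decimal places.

MOPS 2.692 g; L-arginine hydrochloride 68.779 mg; glucose 8.997 g; sodium nitrate 1.495 g; L-tryptophan 72.924 mg; glycerol 3.934 g

Scale factor relative to 1 L: 0.279.
MOPS: 46.1 mmol/L × 209.3 g/mol × 0.279 L ÷ 1000 = 2.692 g
L-arginine hydrochloride: 1.17 mmol/L × 210.7 mg/mmol × 0.279 L = 68.779 mg
glucose: 179 mmol/L × 180.16 g/mol × 0.279 L ÷ 1000 = 8.997 g
sodium nitrate: 5.36 g/L × 0.279 L = 1.495 g
L-tryptophan: 1.28 mmol/L × 204.2 mg/mmol × 0.279 L = 72.924 mg
glycerol: 14.1 g/L × 0.279 L = 3.934 g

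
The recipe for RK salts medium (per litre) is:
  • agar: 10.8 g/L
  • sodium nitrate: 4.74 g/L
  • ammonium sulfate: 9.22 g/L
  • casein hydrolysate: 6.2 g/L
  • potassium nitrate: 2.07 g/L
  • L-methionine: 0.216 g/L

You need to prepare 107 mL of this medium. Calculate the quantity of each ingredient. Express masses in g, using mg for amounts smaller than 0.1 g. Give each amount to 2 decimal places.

Scale factor relative to 1 L: 0.107.
agar: 10.8 g/L × 0.107 L = 1.16 g
sodium nitrate: 4.74 g/L × 0.107 L = 0.51 g
ammonium sulfate: 9.22 g/L × 0.107 L = 0.99 g
casein hydrolysate: 6.2 g/L × 0.107 L = 0.66 g
potassium nitrate: 2.07 g/L × 0.107 L = 0.22 g
L-methionine: 0.216 g/L × 0.107 L = 0.023112 g = 23.11 mg

agar 1.16 g; sodium nitrate 0.51 g; ammonium sulfate 0.99 g; casein hydrolysate 0.66 g; potassium nitrate 0.22 g; L-methionine 23.11 mg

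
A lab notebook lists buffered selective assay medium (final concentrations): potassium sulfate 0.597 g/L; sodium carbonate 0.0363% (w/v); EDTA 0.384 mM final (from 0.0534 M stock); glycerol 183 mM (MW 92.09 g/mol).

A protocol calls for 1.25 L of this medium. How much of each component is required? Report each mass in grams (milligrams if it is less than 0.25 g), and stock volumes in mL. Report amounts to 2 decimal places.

potassium sulfate 0.75 g; sodium carbonate 0.45 g; EDTA 8.99 mL; glycerol 21.07 g

Scale factor relative to 1 L: 1.25.
potassium sulfate: 0.597 g/L × 1.25 L = 0.75 g
sodium carbonate: 0.0363% w/v = 0.363 g/L → 0.363 × 1.25 L = 0.45 g
EDTA: dilute stock: 0.384 mM × 1250 mL ÷ 53.4 mM = 8.99 mL
glycerol: 183 mmol/L × 92.09 g/mol × 1.25 L ÷ 1000 = 21.07 g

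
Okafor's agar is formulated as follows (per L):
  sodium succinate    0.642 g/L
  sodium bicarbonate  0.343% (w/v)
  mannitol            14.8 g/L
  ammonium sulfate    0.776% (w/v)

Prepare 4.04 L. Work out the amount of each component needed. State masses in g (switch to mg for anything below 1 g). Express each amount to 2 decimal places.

Scale factor relative to 1 L: 4.04.
sodium succinate: 0.642 g/L × 4.04 L = 2.59 g
sodium bicarbonate: 0.343 g per 100 mL × 4040 mL ÷ 100 = 13.86 g
mannitol: 14.8 g/L × 4.04 L = 59.79 g
ammonium sulfate: 0.776% w/v = 7.76 g/L → 7.76 × 4.04 L = 31.35 g

sodium succinate 2.59 g; sodium bicarbonate 13.86 g; mannitol 59.79 g; ammonium sulfate 31.35 g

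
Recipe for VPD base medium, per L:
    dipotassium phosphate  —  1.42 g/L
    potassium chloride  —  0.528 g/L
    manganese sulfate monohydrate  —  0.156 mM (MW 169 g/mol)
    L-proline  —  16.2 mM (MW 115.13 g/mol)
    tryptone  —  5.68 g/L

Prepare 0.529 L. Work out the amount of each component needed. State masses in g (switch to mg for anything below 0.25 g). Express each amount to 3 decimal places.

Working volume: 0.529 L.
dipotassium phosphate: 1.42 g/L × 0.529 L = 0.751 g
potassium chloride: 0.528 g/L × 0.529 L = 0.279 g
manganese sulfate monohydrate: 0.156 mmol/L × 169 mg/mmol × 0.529 L = 13.947 mg
L-proline: 16.2 mmol/L × 115.13 g/mol × 0.529 L ÷ 1000 = 0.987 g
tryptone: 5.68 g/L × 0.529 L = 3.005 g

dipotassium phosphate 0.751 g; potassium chloride 0.279 g; manganese sulfate monohydrate 13.947 mg; L-proline 0.987 g; tryptone 3.005 g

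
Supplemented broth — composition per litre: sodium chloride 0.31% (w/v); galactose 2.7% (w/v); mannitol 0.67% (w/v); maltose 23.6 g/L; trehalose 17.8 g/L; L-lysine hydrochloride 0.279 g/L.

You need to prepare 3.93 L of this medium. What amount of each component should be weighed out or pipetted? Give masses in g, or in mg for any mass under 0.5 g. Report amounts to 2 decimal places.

sodium chloride 12.18 g; galactose 106.11 g; mannitol 26.33 g; maltose 92.75 g; trehalose 69.95 g; L-lysine hydrochloride 1.10 g

Working volume: 3.93 L.
sodium chloride: 0.31% w/v = 3.1 g/L → 3.1 × 3.93 L = 12.18 g
galactose: 2.7 g per 100 mL × 3930 mL ÷ 100 = 106.11 g
mannitol: 0.67% w/v = 6.7 g/L → 6.7 × 3.93 L = 26.33 g
maltose: 23.6 g/L × 3.93 L = 92.75 g
trehalose: 17.8 g/L × 3.93 L = 69.95 g
L-lysine hydrochloride: 0.279 g/L × 3.93 L = 1.10 g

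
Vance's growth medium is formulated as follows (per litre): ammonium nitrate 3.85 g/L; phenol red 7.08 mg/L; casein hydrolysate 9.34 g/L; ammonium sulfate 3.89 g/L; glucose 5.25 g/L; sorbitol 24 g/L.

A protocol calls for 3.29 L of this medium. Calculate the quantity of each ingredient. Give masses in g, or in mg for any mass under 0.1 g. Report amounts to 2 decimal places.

Working volume: 3.29 L.
ammonium nitrate: 3.85 g/L × 3.29 L = 12.67 g
phenol red: 7.08 mg/L × 3.29 L = 23.29 mg
casein hydrolysate: 9.34 g/L × 3.29 L = 30.73 g
ammonium sulfate: 3.89 g/L × 3.29 L = 12.80 g
glucose: 5.25 g/L × 3.29 L = 17.27 g
sorbitol: 24 g/L × 3.29 L = 78.96 g

ammonium nitrate 12.67 g; phenol red 23.29 mg; casein hydrolysate 30.73 g; ammonium sulfate 12.80 g; glucose 17.27 g; sorbitol 78.96 g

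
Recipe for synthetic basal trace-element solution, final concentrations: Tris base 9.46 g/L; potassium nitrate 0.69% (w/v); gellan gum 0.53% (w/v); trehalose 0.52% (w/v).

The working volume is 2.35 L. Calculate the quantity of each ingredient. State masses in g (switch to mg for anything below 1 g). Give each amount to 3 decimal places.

Working volume: 2.35 L.
Tris base: 9.46 g/L × 2.35 L = 22.231 g
potassium nitrate: 0.69 g per 100 mL × 2350 mL ÷ 100 = 16.215 g
gellan gum: 0.53 g per 100 mL × 2350 mL ÷ 100 = 12.455 g
trehalose: 0.52 g per 100 mL × 2350 mL ÷ 100 = 12.220 g

Tris base 22.231 g; potassium nitrate 16.215 g; gellan gum 12.455 g; trehalose 12.220 g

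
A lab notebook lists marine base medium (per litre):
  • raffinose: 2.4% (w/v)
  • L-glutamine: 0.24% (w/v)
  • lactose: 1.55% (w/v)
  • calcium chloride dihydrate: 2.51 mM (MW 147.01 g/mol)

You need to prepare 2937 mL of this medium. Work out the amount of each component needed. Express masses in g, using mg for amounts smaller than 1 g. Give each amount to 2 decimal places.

Scale factor relative to 1 L: 2.937.
raffinose: 2.4 g per 100 mL × 2937 mL ÷ 100 = 70.49 g
L-glutamine: 0.24 g per 100 mL × 2937 mL ÷ 100 = 7.05 g
lactose: 1.55% w/v = 15.5 g/L → 15.5 × 2.937 L = 45.52 g
calcium chloride dihydrate: 2.51 mmol/L × 147.01 g/mol × 2.937 L ÷ 1000 = 1.08 g

raffinose 70.49 g; L-glutamine 7.05 g; lactose 45.52 g; calcium chloride dihydrate 1.08 g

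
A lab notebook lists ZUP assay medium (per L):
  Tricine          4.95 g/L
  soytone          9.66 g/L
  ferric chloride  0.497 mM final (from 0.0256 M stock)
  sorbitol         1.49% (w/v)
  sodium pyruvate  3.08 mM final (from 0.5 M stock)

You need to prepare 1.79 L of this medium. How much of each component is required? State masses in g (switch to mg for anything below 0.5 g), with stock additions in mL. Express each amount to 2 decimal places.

Tricine 8.86 g; soytone 17.29 g; ferric chloride 34.75 mL; sorbitol 26.67 g; sodium pyruvate 11.03 mL

Scale factor relative to 1 L: 1.79.
Tricine: 4.95 g/L × 1.79 L = 8.86 g
soytone: 9.66 g/L × 1.79 L = 17.29 g
ferric chloride: C1V1 = C2V2 → 0.497 mM × 1790 mL ÷ 25.6 mM = 34.75 mL
sorbitol: 1.49% w/v = 14.9 g/L → 14.9 × 1.79 L = 26.67 g
sodium pyruvate: C1V1 = C2V2 → 3.08 mM × 1790 mL ÷ 500 mM = 11.03 mL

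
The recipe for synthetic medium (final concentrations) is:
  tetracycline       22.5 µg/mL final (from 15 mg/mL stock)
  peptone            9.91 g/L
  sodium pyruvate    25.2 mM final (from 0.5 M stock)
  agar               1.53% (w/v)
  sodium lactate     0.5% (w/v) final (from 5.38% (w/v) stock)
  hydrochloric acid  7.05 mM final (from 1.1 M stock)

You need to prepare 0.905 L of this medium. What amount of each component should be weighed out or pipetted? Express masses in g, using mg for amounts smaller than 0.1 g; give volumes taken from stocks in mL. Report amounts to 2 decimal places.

Scale factor relative to 1 L: 0.905.
tetracycline: V = C2·V2/C1 = 22.5 µg/mL × 905 mL ÷ 15000 µg/mL = 1.36 mL
peptone: 9.91 g/L × 0.905 L = 8.97 g
sodium pyruvate: C1V1 = C2V2 → 25.2 mM × 905 mL ÷ 500 mM = 45.61 mL
agar: 1.53% w/v = 15.3 g/L → 15.3 × 0.905 L = 13.85 g
sodium lactate: V = C2·V2/C1 = 0.5% ÷ 5.38% × 905 mL = 84.11 mL
hydrochloric acid: C1V1 = C2V2 → 7.05 mM × 905 mL ÷ 1100 mM = 5.80 mL

tetracycline 1.36 mL; peptone 8.97 g; sodium pyruvate 45.61 mL; agar 13.85 g; sodium lactate 84.11 mL; hydrochloric acid 5.80 mL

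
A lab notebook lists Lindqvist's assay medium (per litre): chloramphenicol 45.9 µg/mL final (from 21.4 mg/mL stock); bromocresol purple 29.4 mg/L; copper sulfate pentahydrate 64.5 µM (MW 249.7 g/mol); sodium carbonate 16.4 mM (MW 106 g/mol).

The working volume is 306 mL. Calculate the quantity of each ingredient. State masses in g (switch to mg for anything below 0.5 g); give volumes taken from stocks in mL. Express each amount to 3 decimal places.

Target volume = 306 mL = 0.306 L.
chloramphenicol: V = C2·V2/C1 = 45.9 µg/mL × 306 mL ÷ 21400 µg/mL = 0.656 mL
bromocresol purple: 29.4 mg/L × 0.306 L = 8.996 mg
copper sulfate pentahydrate: 64.5 µmol/L × 249.7 g/mol × 0.306 L ÷ 1000 = 4.928 mg
sodium carbonate: 16.4 mmol/L × 106 g/mol × 0.306 L ÷ 1000 = 0.532 g

chloramphenicol 0.656 mL; bromocresol purple 8.996 mg; copper sulfate pentahydrate 4.928 mg; sodium carbonate 0.532 g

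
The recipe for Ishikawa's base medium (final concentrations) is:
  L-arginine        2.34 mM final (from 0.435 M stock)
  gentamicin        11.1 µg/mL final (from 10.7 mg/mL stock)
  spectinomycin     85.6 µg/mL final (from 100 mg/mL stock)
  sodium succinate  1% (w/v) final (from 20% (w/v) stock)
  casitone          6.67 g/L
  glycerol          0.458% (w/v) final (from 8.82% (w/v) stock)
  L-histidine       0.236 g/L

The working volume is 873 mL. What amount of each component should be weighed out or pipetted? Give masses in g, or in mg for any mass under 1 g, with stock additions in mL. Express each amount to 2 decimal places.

L-arginine 4.70 mL; gentamicin 0.91 mL; spectinomycin 0.75 mL; sodium succinate 43.65 mL; casitone 5.82 g; glycerol 45.33 mL; L-histidine 206.03 mg

Target volume = 873 mL = 0.873 L.
L-arginine: V = C2·V2/C1 = 2.34 mM × 873 mL ÷ 435 mM = 4.70 mL
gentamicin: C1V1 = C2V2 → 11.1 µg/mL × 873 mL ÷ 10700 µg/mL = 0.91 mL
spectinomycin: V = C2·V2/C1 = 85.6 µg/mL × 873 mL ÷ 100000 µg/mL = 0.75 mL
sodium succinate: dilute stock: 1% ÷ 20% × 873 mL = 43.65 mL
casitone: 6.67 g/L × 0.873 L = 5.82 g
glycerol: V = C2·V2/C1 = 0.458% ÷ 8.82% × 873 mL = 45.33 mL
L-histidine: 0.236 g/L × 0.873 L = 0.206028 g = 206.03 mg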